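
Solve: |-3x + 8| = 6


An absolute value equation |expr| = 6 gives two cases:
Case 1: -3x + 8 = 6
  -3x = -2, so x = 2/3
Case 2: -3x + 8 = -6
  -3x = -14, so x = 14/3

x = 2/3, x = 14/3


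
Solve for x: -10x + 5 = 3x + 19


Starting with: -10x + 5 = 3x + 19
Move all x terms to left: (-10 - 3)x = 19 - 5
Simplify: -13x = 14
Divide both sides by -13: x = -14/13

x = -14/13


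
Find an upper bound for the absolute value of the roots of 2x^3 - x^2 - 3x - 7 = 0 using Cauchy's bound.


Cauchy's bound: all roots r satisfy |r| <= 1 + max(|a_i/a_n|) for i = 0,...,n-1
where a_n is the leading coefficient.

Coefficients: [2, -1, -3, -7]
Leading coefficient a_n = 2
Ratios |a_i/a_n|: 1/2, 3/2, 7/2
Maximum ratio: 7/2
Cauchy's bound: |r| <= 1 + 7/2 = 9/2

Upper bound = 9/2


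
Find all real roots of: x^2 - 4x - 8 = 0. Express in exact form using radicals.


Using the quadratic formula: x = (-b ± sqrt(b^2 - 4ac)) / (2a)
Here a = 1, b = -4, c = -8
Discriminant = b^2 - 4ac = (-4)^2 - 4(1)(-8) = 16 + 32 = 48
Since discriminant = 48 > 0, there are two real roots.
x = (4 ± 4*sqrt(3)) / 2
Simplifying: x = 2 ± 2*sqrt(3)
Numerically: x ≈ 5.4641 or x ≈ -1.4641

x = 2 + 2*sqrt(3) or x = 2 - 2*sqrt(3)


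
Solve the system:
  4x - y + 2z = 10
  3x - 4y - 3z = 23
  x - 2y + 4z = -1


Using Cramer's rule. Expand each determinant along the first row.
D  = 4*[(-4)*4 - (-3)*(-2)] - (-1)*[3*4 - (-3)*1] + 2*[3*(-2) - (-4)*1]
  = 4*(-22) - (-1)*(15) + 2*(-2) = -77
Dx = 10*[(-4)*4 - (-3)*(-2)] - (-1)*[23*4 - (-3)*(-1)] + 2*[23*(-2) - (-4)*(-1)]
  = 10*(-22) - (-1)*(89) + 2*(-50) = -231
Dy = 4*[23*4 - (-3)*(-1)] - 10*[3*4 - (-3)*1] + 2*[3*(-1) - 23*1]
  = 4*(89) - 10*(15) + 2*(-26) = 154
Dz = 4*[(-4)*(-1) - 23*(-2)] - (-1)*[3*(-1) - 23*1] + 10*[3*(-2) - (-4)*1]
  = 4*(50) - (-1)*(-26) + 10*(-2) = 154
x = Dx/D = -231/-77 = 3, y = Dy/D = 154/-77 = -2, z = Dz/D = 154/-77 = -2
Check eq1: (4)(3) + (-1)(-2) + (2)(-2) = 10 = 10 ✓
Check eq2: (3)(3) + (-4)(-2) + (-3)(-2) = 23 = 23 ✓
Check eq3: (1)(3) + (-2)(-2) + (4)(-2) = -1 = -1 ✓

x = 3, y = -2, z = -2


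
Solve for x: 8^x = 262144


Express both sides with the same base.
262144 = 8^6
Since the bases match: x = 6

x = 6


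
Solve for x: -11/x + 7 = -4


Subtract 7 from both sides: -11/x = -11
Multiply both sides by x: -11 = -11 * x
Divide by -11: x = 1

x = 1


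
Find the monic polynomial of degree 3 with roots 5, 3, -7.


A monic polynomial with roots 5, 3, -7 is:
p(x) = (x - 5)(x - 3)(x + 7)
After multiplying by (x - 5): x - 5
After multiplying by (x - 3): x^2 - 8x + 15
After multiplying by (x + 7): x^3 - x^2 - 41x + 105

x^3 - x^2 - 41x + 105


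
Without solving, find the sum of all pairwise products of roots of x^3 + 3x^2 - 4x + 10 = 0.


By Vieta's formulas for x^3 + bx^2 + cx + d = 0:
  r1 + r2 + r3 = -b/a = -3
  r1*r2 + r1*r3 + r2*r3 = c/a = -4
  r1*r2*r3 = -d/a = -10


Sum of pairwise products = -4


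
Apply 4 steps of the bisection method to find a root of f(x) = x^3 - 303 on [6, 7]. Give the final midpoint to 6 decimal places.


f(x) = x^3 - 303
f(6) = -87 < 0
f(7) = 40 > 0

Step 1: midpoint = (6.000000 + 7.000000)/2 = 6.500000
  f(6.500000) = -28.375000
  f(mid) < 0, so root is in [6.500000, 7.000000]

Step 2: midpoint = (6.500000 + 7.000000)/2 = 6.750000
  f(6.750000) = 4.546875
  f(mid) > 0, so root is in [6.500000, 6.750000]

Step 3: midpoint = (6.500000 + 6.750000)/2 = 6.625000
  f(6.625000) = -12.224609
  f(mid) < 0, so root is in [6.625000, 6.750000]

Step 4: midpoint = (6.625000 + 6.750000)/2 = 6.687500
  f(6.687500) = -3.917236
  f(mid) < 0, so root is in [6.687500, 6.750000]

midpoint = 6.687500


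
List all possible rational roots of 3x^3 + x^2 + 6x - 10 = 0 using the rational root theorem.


Rational root theorem: possible roots are ±p/q where:
  p divides the constant term (-10): p ∈ {1, 2, 5, 10}
  q divides the leading coefficient (3): q ∈ {1, 3}

All possible rational roots: -10, -5, -10/3, -2, -5/3, -1, -2/3, -1/3, 1/3, 2/3, 1, 5/3, 2, 10/3, 5, 10

-10, -5, -10/3, -2, -5/3, -1, -2/3, -1/3, 1/3, 2/3, 1, 5/3, 2, 10/3, 5, 10


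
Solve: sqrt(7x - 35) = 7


Square both sides: 7x - 35 = 7^2 = 49
7x = 49 + 35 = 84
x = 12
Check: sqrt(7*12 - 35) = sqrt(49) = 7 ✓

x = 12


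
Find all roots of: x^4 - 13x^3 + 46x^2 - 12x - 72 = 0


Let p(x) = x^4 - 13x^3 + 46x^2 - 12x - 72. By the rational root theorem (leading coefficient 1), any rational root is an integer divisor of 72: try ±1, ±2, ... in turn.
Test x = 1: value = -50 ≠ 0.
Test x = -1: value = 0 ✓, so (x + 1) is a factor.
Synthetic division by (x + 1): bring down 1; 1(-1) - 13 = -14; (-14)(-1) + 46 = 60; 60(-1) - 12 = -72; (-72)(-1) - 72 = 0 → quotient x^3 - 14x^2 + 60x - 72, remainder 0.
Continue with the quotient x^3 - 14x^2 + 60x - 72 (candidates must divide 72; re-test x = -1 first in case it repeats).
Test x = -1: value = -147 ≠ 0.
Test x = 2: value = 0 ✓, so (x - 2) is a factor.
Synthetic division by (x - 2): bring down 1; 1(2) - 14 = -12; (-12)(2) + 60 = 36; 36(2) - 72 = 0 → quotient x^2 - 12x + 36, remainder 0.
Solve the quadratic x^2 - 12x + 36 = 0: discriminant = (-12)^2 - 4(1)(36) = 144 - 144 = 0.
Discriminant = 0, so a double root: x = 12/2 = 6.
Collecting all roots found:

x = -1, x = 2, x = 6 (multiplicity 2)


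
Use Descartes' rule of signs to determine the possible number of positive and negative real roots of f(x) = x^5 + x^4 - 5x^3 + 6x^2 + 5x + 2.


Descartes' rule of signs:

For positive roots, count sign changes in f(x) = x^5 + x^4 - 5x^3 + 6x^2 + 5x + 2:
Signs of coefficients: +, +, -, +, +, +
Number of sign changes: 2
Possible positive real roots: 2, 0

For negative roots, examine f(-x) = -x^5 + x^4 + 5x^3 + 6x^2 - 5x + 2:
Signs of coefficients: -, +, +, +, -, +
Number of sign changes: 3
Possible negative real roots: 3, 1

Positive roots: 2 or 0; Negative roots: 3 or 1


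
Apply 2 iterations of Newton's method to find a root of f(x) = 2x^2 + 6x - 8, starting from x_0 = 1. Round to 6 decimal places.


Newton's method: x_(n+1) = x_n - f(x_n)/f'(x_n)
f(x) = 2x^2 + 6x - 8
f'(x) = 4x + 6

Iteration 1:
  f(1.000000) = 0.000000
  f'(1.000000) = 10.000000
  x_1 = 1.000000 - (0.000000)/(10.000000) = 1.000000

Iteration 2:
  f(1.000000) = 0.000000
  f'(1.000000) = 10.000000
  x_2 = 1.000000 - (0.000000)/(10.000000) = 1.000000

x_2 = 1.000000


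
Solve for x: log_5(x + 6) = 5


Convert to exponential form: x + 6 = 5^5 = 3125
x = 3125 - 6 = 3119
Check: log_5(3119 + 6) = log_5(3125) = log_5(3125) = 5 ✓

x = 3119


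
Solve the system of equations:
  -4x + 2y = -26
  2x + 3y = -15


Using Cramer's rule:
Determinant D = (-4)(3) - (2)(2) = -12 - 4 = -16
Dx = (-26)(3) - (-15)(2) = -78 + 30 = -48
Dy = (-4)(-15) - (2)(-26) = 60 + 52 = 112
x = Dx/D = -48/-16 = 3
y = Dy/D = 112/-16 = -7

x = 3, y = -7


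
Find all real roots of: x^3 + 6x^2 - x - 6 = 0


Let p(x) = x^3 + 6x^2 - x - 6. By the rational root theorem (leading coefficient 1), any rational root is an integer divisor of 6: try ±1, ±2, ... in turn.
Test x = 1: value = 0 ✓, so (x - 1) is a factor.
Synthetic division by (x - 1): bring down 1; 1(1) + 6 = 7; 7(1) - 1 = 6; 6(1) - 6 = 0 → quotient x^2 + 7x + 6, remainder 0.
Solve the quadratic x^2 + 7x + 6 = 0: discriminant = 7^2 - 4(1)(6) = 49 - 24 = 25.
sqrt(25) = 5, so x = (-7 ± 5)/2: x = -1 or x = -6.

x = -6, x = -1, x = 1


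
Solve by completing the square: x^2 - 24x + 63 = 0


Start: x^2 - 24x + 63 = 0
Move constant: x^2 - 24x = -63
Half of -24 is -12, squared is 144
Add 144 to both sides: x^2 - 24x + 144 = 81
(x - 12)^2 = 81
x - 12 = ±9
x = 12 + 9 = 21 or x = 12 - 9 = 3

x = 3, x = 21


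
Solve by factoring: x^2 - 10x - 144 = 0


We need two numbers that multiply to -144 and add to -10.
Those numbers are -18 and 8 (since (-18) * 8 = -144 and (-18) + 8 = -10).
So x^2 - 10x - 144 = (x - 18)(x + 8) = 0
Setting each factor to zero: x = 18 or x = -8

x = -8, x = 18


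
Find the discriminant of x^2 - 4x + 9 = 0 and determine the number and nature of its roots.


For ax^2 + bx + c = 0, discriminant D = b^2 - 4ac
Here a = 1, b = -4, c = 9
D = (-4)^2 - 4(1)(9) = 16 - 36 = -20

D = -20 < 0
The equation has no real roots (2 complex conjugate roots).

Discriminant = -20, no real roots (2 complex conjugate roots)


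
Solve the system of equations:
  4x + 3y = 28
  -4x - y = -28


Using Cramer's rule:
Determinant D = (4)(-1) - (-4)(3) = -4 + 12 = 8
Dx = (28)(-1) - (-28)(3) = -28 + 84 = 56
Dy = (4)(-28) - (-4)(28) = -112 + 112 = 0
x = Dx/D = 56/8 = 7
y = Dy/D = 0/8 = 0

x = 7, y = 0


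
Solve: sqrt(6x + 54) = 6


Square both sides: 6x + 54 = 6^2 = 36
6x = 36 - 54 = -18
x = -3
Check: sqrt(6*(-3) + 54) = sqrt(36) = 6 ✓

x = -3


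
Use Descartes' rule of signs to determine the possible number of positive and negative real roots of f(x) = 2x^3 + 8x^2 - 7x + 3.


Descartes' rule of signs:

For positive roots, count sign changes in f(x) = 2x^3 + 8x^2 - 7x + 3:
Signs of coefficients: +, +, -, +
Number of sign changes: 2
Possible positive real roots: 2, 0

For negative roots, examine f(-x) = -2x^3 + 8x^2 + 7x + 3:
Signs of coefficients: -, +, +, +
Number of sign changes: 1
Possible negative real roots: 1

Positive roots: 2 or 0; Negative roots: 1


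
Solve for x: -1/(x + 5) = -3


Multiply both sides by (x + 5): -1 = -3(x + 5)
Distribute: -1 = -3x - 15
-3x = -1 + 15 = 14
x = -14/3

x = -14/3


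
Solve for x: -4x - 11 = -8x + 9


Starting with: -4x - 11 = -8x + 9
Move all x terms to left: (-4 + 8)x = 9 + 11
Simplify: 4x = 20
Divide both sides by 4: x = 5

x = 5


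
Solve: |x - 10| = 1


An absolute value equation |expr| = 1 gives two cases:
Case 1: x - 10 = 1
  x = 11, so x = 11
Case 2: x - 10 = -1
  x = 9, so x = 9

x = 9, x = 11


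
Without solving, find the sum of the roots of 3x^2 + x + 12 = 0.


By Vieta's formulas for ax^2 + bx + c = 0:
  Sum of roots = -b/a
  Product of roots = c/a

Here a = 3, b = 1, c = 12
Sum = -(1)/3 = -1/3
Product = 12/3 = 4

Sum = -1/3


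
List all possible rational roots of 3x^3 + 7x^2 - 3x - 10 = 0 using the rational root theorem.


Rational root theorem: possible roots are ±p/q where:
  p divides the constant term (-10): p ∈ {1, 2, 5, 10}
  q divides the leading coefficient (3): q ∈ {1, 3}

All possible rational roots: -10, -5, -10/3, -2, -5/3, -1, -2/3, -1/3, 1/3, 2/3, 1, 5/3, 2, 10/3, 5, 10

-10, -5, -10/3, -2, -5/3, -1, -2/3, -1/3, 1/3, 2/3, 1, 5/3, 2, 10/3, 5, 10


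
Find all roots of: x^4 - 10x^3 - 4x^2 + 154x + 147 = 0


Let p(x) = x^4 - 10x^3 - 4x^2 + 154x + 147. By the rational root theorem (leading coefficient 1), any rational root is an integer divisor of 147: try ±1, ±2, ... in turn.
Test x = 1: value = 288 ≠ 0.
Test x = -1: value = 0 ✓, so (x + 1) is a factor.
Synthetic division by (x + 1): bring down 1; 1(-1) - 10 = -11; (-11)(-1) - 4 = 7; 7(-1) + 154 = 147; 147(-1) + 147 = 0 → quotient x^3 - 11x^2 + 7x + 147, remainder 0.
Continue with the quotient x^3 - 11x^2 + 7x + 147 (candidates must divide 147; re-test x = -1 first in case it repeats).
Test x = -1: value = 128 ≠ 0.
Test x = 3: value = 96 ≠ 0.
Test x = -3: value = 0 ✓, so (x + 3) is a factor.
Synthetic division by (x + 3): bring down 1; 1(-3) - 11 = -14; (-14)(-3) + 7 = 49; 49(-3) + 147 = 0 → quotient x^2 - 14x + 49, remainder 0.
Solve the quadratic x^2 - 14x + 49 = 0: discriminant = (-14)^2 - 4(1)(49) = 196 - 196 = 0.
Discriminant = 0, so a double root: x = 14/2 = 7.
Collecting all roots found:

x = -3, x = -1, x = 7 (multiplicity 2)


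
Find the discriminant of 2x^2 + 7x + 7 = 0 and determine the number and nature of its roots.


For ax^2 + bx + c = 0, discriminant D = b^2 - 4ac
Here a = 2, b = 7, c = 7
D = (7)^2 - 4(2)(7) = 49 - 56 = -7

D = -7 < 0
The equation has no real roots (2 complex conjugate roots).

Discriminant = -7, no real roots (2 complex conjugate roots)


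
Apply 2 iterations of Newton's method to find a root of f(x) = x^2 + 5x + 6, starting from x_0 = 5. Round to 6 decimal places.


Newton's method: x_(n+1) = x_n - f(x_n)/f'(x_n)
f(x) = x^2 + 5x + 6
f'(x) = 2x + 5

Iteration 1:
  f(5.000000) = 56.000000
  f'(5.000000) = 15.000000
  x_1 = 5.000000 - (56.000000)/(15.000000) = 1.266667

Iteration 2:
  f(1.266667) = 13.937778
  f'(1.266667) = 7.533333
  x_2 = 1.266667 - (13.937778)/(7.533333) = -0.583481

x_2 = -0.583481


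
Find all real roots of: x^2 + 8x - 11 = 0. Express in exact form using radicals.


Using the quadratic formula: x = (-b ± sqrt(b^2 - 4ac)) / (2a)
Here a = 1, b = 8, c = -11
Discriminant = b^2 - 4ac = 8^2 - 4(1)(-11) = 64 + 44 = 108
Since discriminant = 108 > 0, there are two real roots.
x = (-8 ± 6*sqrt(3)) / 2
Simplifying: x = -4 ± 3*sqrt(3)
Numerically: x ≈ 1.1962 or x ≈ -9.1962

x = -4 + 3*sqrt(3) or x = -4 - 3*sqrt(3)


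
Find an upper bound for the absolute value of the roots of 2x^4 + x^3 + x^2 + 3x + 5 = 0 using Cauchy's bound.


Cauchy's bound: all roots r satisfy |r| <= 1 + max(|a_i/a_n|) for i = 0,...,n-1
where a_n is the leading coefficient.

Coefficients: [2, 1, 1, 3, 5]
Leading coefficient a_n = 2
Ratios |a_i/a_n|: 1/2, 1/2, 3/2, 5/2
Maximum ratio: 5/2
Cauchy's bound: |r| <= 1 + 5/2 = 7/2

Upper bound = 7/2


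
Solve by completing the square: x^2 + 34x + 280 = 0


Start: x^2 + 34x + 280 = 0
Move constant: x^2 + 34x = -280
Half of 34 is 17, squared is 289
Add 289 to both sides: x^2 + 34x + 289 = 9
(x + 17)^2 = 9
x + 17 = ±3
x = -17 + 3 = -14 or x = -17 - 3 = -20

x = -20, x = -14


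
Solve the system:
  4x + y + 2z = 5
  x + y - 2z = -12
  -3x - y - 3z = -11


Using Cramer's rule. Expand each determinant along the first row.
D  = 4*[1*(-3) - (-2)*(-1)] - 1*[1*(-3) - (-2)*(-3)] + 2*[1*(-1) - 1*(-3)]
  = 4*(-5) - 1*(-9) + 2*(2) = -7
Dx = 5*[1*(-3) - (-2)*(-1)] - 1*[(-12)*(-3) - (-2)*(-11)] + 2*[(-12)*(-1) - 1*(-11)]
  = 5*(-5) - 1*(14) + 2*(23) = 7
Dy = 4*[(-12)*(-3) - (-2)*(-11)] - 5*[1*(-3) - (-2)*(-3)] + 2*[1*(-11) - (-12)*(-3)]
  = 4*(14) - 5*(-9) + 2*(-47) = 7
Dz = 4*[1*(-11) - (-12)*(-1)] - 1*[1*(-11) - (-12)*(-3)] + 5*[1*(-1) - 1*(-3)]
  = 4*(-23) - 1*(-47) + 5*(2) = -35
x = Dx/D = 7/-7 = -1, y = Dy/D = 7/-7 = -1, z = Dz/D = -35/-7 = 5
Check eq1: (4)(-1) + (1)(-1) + (2)(5) = 5 = 5 ✓
Check eq2: (1)(-1) + (1)(-1) + (-2)(5) = -12 = -12 ✓
Check eq3: (-3)(-1) + (-1)(-1) + (-3)(5) = -11 = -11 ✓

x = -1, y = -1, z = 5


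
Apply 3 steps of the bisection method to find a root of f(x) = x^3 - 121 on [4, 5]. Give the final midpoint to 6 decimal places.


f(x) = x^3 - 121
f(4) = -57 < 0
f(5) = 4 > 0

Step 1: midpoint = (4.000000 + 5.000000)/2 = 4.500000
  f(4.500000) = -29.875000
  f(mid) < 0, so root is in [4.500000, 5.000000]

Step 2: midpoint = (4.500000 + 5.000000)/2 = 4.750000
  f(4.750000) = -13.828125
  f(mid) < 0, so root is in [4.750000, 5.000000]

Step 3: midpoint = (4.750000 + 5.000000)/2 = 4.875000
  f(4.875000) = -5.142578
  f(mid) < 0, so root is in [4.875000, 5.000000]

midpoint = 4.875000


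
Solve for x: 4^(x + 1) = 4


Express both sides with the same base.
4 = 4^1
Since the bases match, equate exponents: x + 1 = 1
So x = 1 - (1) = 0

x = 0


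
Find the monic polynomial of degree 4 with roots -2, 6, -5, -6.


A monic polynomial with roots -2, 6, -5, -6 is:
p(x) = (x + 2)(x - 6)(x + 5)(x + 6)
After multiplying by (x + 2): x + 2
After multiplying by (x - 6): x^2 - 4x - 12
After multiplying by (x + 5): x^3 + x^2 - 32x - 60
After multiplying by (x + 6): x^4 + 7x^3 - 26x^2 - 252x - 360

x^4 + 7x^3 - 26x^2 - 252x - 360


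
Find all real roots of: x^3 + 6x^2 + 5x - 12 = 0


Let p(x) = x^3 + 6x^2 + 5x - 12. By the rational root theorem (leading coefficient 1), any rational root is an integer divisor of 12: try ±1, ±2, ... in turn.
Test x = 1: value = 0 ✓, so (x - 1) is a factor.
Synthetic division by (x - 1): bring down 1; 1(1) + 6 = 7; 7(1) + 5 = 12; 12(1) - 12 = 0 → quotient x^2 + 7x + 12, remainder 0.
Solve the quadratic x^2 + 7x + 12 = 0: discriminant = 7^2 - 4(1)(12) = 49 - 48 = 1.
sqrt(1) = 1, so x = (-7 ± 1)/2: x = -3 or x = -4.

x = -4, x = -3, x = 1


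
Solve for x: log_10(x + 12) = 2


Convert to exponential form: x + 12 = 10^2 = 100
x = 100 - 12 = 88
Check: log_10(88 + 12) = log_10(100) = log_10(100) = 2 ✓

x = 88


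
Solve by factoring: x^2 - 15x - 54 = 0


We need two numbers that multiply to -54 and add to -15.
Those numbers are -18 and 3 (since (-18) * 3 = -54 and (-18) + 3 = -15).
So x^2 - 15x - 54 = (x - 18)(x + 3) = 0
Setting each factor to zero: x = 18 or x = -3

x = -3, x = 18


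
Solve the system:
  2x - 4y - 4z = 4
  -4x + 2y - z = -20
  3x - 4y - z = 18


Using Cramer's rule. Expand each determinant along the first row.
D  = 2*[2*(-1) - (-1)*(-4)] - (-4)*[(-4)*(-1) - (-1)*3] + (-4)*[(-4)*(-4) - 2*3]
  = 2*(-6) - (-4)*(7) + (-4)*(10) = -24
Dx = 4*[2*(-1) - (-1)*(-4)] - (-4)*[(-20)*(-1) - (-1)*18] + (-4)*[(-20)*(-4) - 2*18]
  = 4*(-6) - (-4)*(38) + (-4)*(44) = -48
Dy = 2*[(-20)*(-1) - (-1)*18] - 4*[(-4)*(-1) - (-1)*3] + (-4)*[(-4)*18 - (-20)*3]
  = 2*(38) - 4*(7) + (-4)*(-12) = 96
Dz = 2*[2*18 - (-20)*(-4)] - (-4)*[(-4)*18 - (-20)*3] + 4*[(-4)*(-4) - 2*3]
  = 2*(-44) - (-4)*(-12) + 4*(10) = -96
x = Dx/D = -48/-24 = 2, y = Dy/D = 96/-24 = -4, z = Dz/D = -96/-24 = 4
Check eq1: (2)(2) + (-4)(-4) + (-4)(4) = 4 = 4 ✓
Check eq2: (-4)(2) + (2)(-4) + (-1)(4) = -20 = -20 ✓
Check eq3: (3)(2) + (-4)(-4) + (-1)(4) = 18 = 18 ✓

x = 2, y = -4, z = 4


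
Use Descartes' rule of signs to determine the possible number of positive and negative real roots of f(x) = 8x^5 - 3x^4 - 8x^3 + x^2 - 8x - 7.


Descartes' rule of signs:

For positive roots, count sign changes in f(x) = 8x^5 - 3x^4 - 8x^3 + x^2 - 8x - 7:
Signs of coefficients: +, -, -, +, -, -
Number of sign changes: 3
Possible positive real roots: 3, 1

For negative roots, examine f(-x) = -8x^5 - 3x^4 + 8x^3 + x^2 + 8x - 7:
Signs of coefficients: -, -, +, +, +, -
Number of sign changes: 2
Possible negative real roots: 2, 0

Positive roots: 3 or 1; Negative roots: 2 or 0


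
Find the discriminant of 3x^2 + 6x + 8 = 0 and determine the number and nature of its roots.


For ax^2 + bx + c = 0, discriminant D = b^2 - 4ac
Here a = 3, b = 6, c = 8
D = (6)^2 - 4(3)(8) = 36 - 96 = -60

D = -60 < 0
The equation has no real roots (2 complex conjugate roots).

Discriminant = -60, no real roots (2 complex conjugate roots)


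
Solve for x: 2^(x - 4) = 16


Express both sides with the same base.
16 = 2^4
Since the bases match, equate exponents: x - 4 = 4
So x = 4 - (-4) = 8

x = 8


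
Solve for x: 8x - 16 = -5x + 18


Starting with: 8x - 16 = -5x + 18
Move all x terms to left: (8 + 5)x = 18 + 16
Simplify: 13x = 34
Divide both sides by 13: x = 34/13

x = 34/13


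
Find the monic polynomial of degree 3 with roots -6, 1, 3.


A monic polynomial with roots -6, 1, 3 is:
p(x) = (x + 6)(x - 1)(x - 3)
After multiplying by (x + 6): x + 6
After multiplying by (x - 1): x^2 + 5x - 6
After multiplying by (x - 3): x^3 + 2x^2 - 21x + 18

x^3 + 2x^2 - 21x + 18


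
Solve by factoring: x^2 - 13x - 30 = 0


We need two numbers that multiply to -30 and add to -13.
Those numbers are 2 and -15 (since 2 * (-15) = -30 and 2 + (-15) = -13).
So x^2 - 13x - 30 = (x + 2)(x - 15) = 0
Setting each factor to zero: x = -2 or x = 15

x = -2, x = 15


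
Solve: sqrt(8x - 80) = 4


Square both sides: 8x - 80 = 4^2 = 16
8x = 16 + 80 = 96
x = 12
Check: sqrt(8*12 - 80) = sqrt(16) = 4 ✓

x = 12


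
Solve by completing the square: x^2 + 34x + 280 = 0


Start: x^2 + 34x + 280 = 0
Move constant: x^2 + 34x = -280
Half of 34 is 17, squared is 289
Add 289 to both sides: x^2 + 34x + 289 = 9
(x + 17)^2 = 9
x + 17 = ±3
x = -17 + 3 = -14 or x = -17 - 3 = -20

x = -20, x = -14


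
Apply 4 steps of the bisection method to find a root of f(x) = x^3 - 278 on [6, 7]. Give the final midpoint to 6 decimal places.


f(x) = x^3 - 278
f(6) = -62 < 0
f(7) = 65 > 0

Step 1: midpoint = (6.000000 + 7.000000)/2 = 6.500000
  f(6.500000) = -3.375000
  f(mid) < 0, so root is in [6.500000, 7.000000]

Step 2: midpoint = (6.500000 + 7.000000)/2 = 6.750000
  f(6.750000) = 29.546875
  f(mid) > 0, so root is in [6.500000, 6.750000]

Step 3: midpoint = (6.500000 + 6.750000)/2 = 6.625000
  f(6.625000) = 12.775391
  f(mid) > 0, so root is in [6.500000, 6.625000]

Step 4: midpoint = (6.500000 + 6.625000)/2 = 6.562500
  f(6.562500) = 4.623291
  f(mid) > 0, so root is in [6.500000, 6.562500]

midpoint = 6.562500


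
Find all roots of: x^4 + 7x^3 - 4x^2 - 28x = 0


The constant term is 0, so x = 0 is a root. Factor out x:
  x^3 + 7x^2 - 4x - 28 = 0
Let p(x) = x^3 + 7x^2 - 4x - 28. By the rational root theorem (leading coefficient 1), any rational root is an integer divisor of 28: try ±1, ±2, ... in turn.
Test x = 1: value = -24 ≠ 0.
Test x = -1: value = -18 ≠ 0.
Test x = 2: value = 0 ✓, so (x - 2) is a factor.
Synthetic division by (x - 2): bring down 1; 1(2) + 7 = 9; 9(2) - 4 = 14; 14(2) - 28 = 0 → quotient x^2 + 9x + 14, remainder 0.
Solve the quadratic x^2 + 9x + 14 = 0: discriminant = 9^2 - 4(1)(14) = 81 - 56 = 25.
sqrt(25) = 5, so x = (-9 ± 5)/2: x = -2 or x = -7.
Collecting all roots found:

x = -7, x = -2, x = 0, x = 2


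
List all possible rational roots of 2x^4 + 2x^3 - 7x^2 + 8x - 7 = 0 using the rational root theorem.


Rational root theorem: possible roots are ±p/q where:
  p divides the constant term (-7): p ∈ {1, 7}
  q divides the leading coefficient (2): q ∈ {1, 2}

All possible rational roots: -7, -7/2, -1, -1/2, 1/2, 1, 7/2, 7

-7, -7/2, -1, -1/2, 1/2, 1, 7/2, 7


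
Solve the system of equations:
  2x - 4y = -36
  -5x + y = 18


Using Cramer's rule:
Determinant D = (2)(1) - (-5)(-4) = 2 - 20 = -18
Dx = (-36)(1) - (18)(-4) = -36 + 72 = 36
Dy = (2)(18) - (-5)(-36) = 36 - 180 = -144
x = Dx/D = 36/-18 = -2
y = Dy/D = -144/-18 = 8

x = -2, y = 8


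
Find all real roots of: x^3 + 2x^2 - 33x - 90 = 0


Let p(x) = x^3 + 2x^2 - 33x - 90. By the rational root theorem (leading coefficient 1), any rational root is an integer divisor of 90: try ±1, ±2, ... in turn.
Test x = 1: value = -120 ≠ 0.
Test x = -1: value = -56 ≠ 0.
Test x = 2: value = -140 ≠ 0.
Test x = -2: value = -24 ≠ 0.
Test x = 3: value = -144 ≠ 0.
Test x = -3: value = 0 ✓, so (x + 3) is a factor.
Synthetic division by (x + 3): bring down 1; 1(-3) + 2 = -1; (-1)(-3) - 33 = -30; (-30)(-3) - 90 = 0 → quotient x^2 - x - 30, remainder 0.
Solve the quadratic x^2 - x - 30 = 0: discriminant = (-1)^2 - 4(1)(-30) = 1 + 120 = 121.
sqrt(121) = 11, so x = (1 ± 11)/2: x = 6 or x = -5.

x = -5, x = -3, x = 6


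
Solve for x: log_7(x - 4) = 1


Convert to exponential form: x - 4 = 7^1 = 7
x = 7 + 4 = 11
Check: log_7(11 - 4) = log_7(7) = log_7(7) = 1 ✓

x = 11


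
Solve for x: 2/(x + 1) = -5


Multiply both sides by (x + 1): 2 = -5(x + 1)
Distribute: 2 = -5x - 5
-5x = 2 + 5 = 7
x = -7/5

x = -7/5


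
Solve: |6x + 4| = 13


An absolute value equation |expr| = 13 gives two cases:
Case 1: 6x + 4 = 13
  6x = 9, so x = 3/2
Case 2: 6x + 4 = -13
  6x = -17, so x = -17/6

x = -17/6, x = 3/2


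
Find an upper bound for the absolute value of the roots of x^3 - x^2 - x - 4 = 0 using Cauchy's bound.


Cauchy's bound: all roots r satisfy |r| <= 1 + max(|a_i/a_n|) for i = 0,...,n-1
where a_n is the leading coefficient.

Coefficients: [1, -1, -1, -4]
Leading coefficient a_n = 1
Ratios |a_i/a_n|: 1, 1, 4
Maximum ratio: 4
Cauchy's bound: |r| <= 1 + 4 = 5

Upper bound = 5


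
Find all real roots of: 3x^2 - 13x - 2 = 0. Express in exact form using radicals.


Using the quadratic formula: x = (-b ± sqrt(b^2 - 4ac)) / (2a)
Here a = 3, b = -13, c = -2
Discriminant = b^2 - 4ac = (-13)^2 - 4(3)(-2) = 169 + 24 = 193
Since discriminant = 193 > 0, there are two real roots.
x = (13 ± sqrt(193)) / 6
Numerically: x ≈ 4.4821 or x ≈ -0.1487

x = (13 + sqrt(193)) / 6 or x = (13 - sqrt(193)) / 6


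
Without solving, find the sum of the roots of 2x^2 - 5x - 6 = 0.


By Vieta's formulas for ax^2 + bx + c = 0:
  Sum of roots = -b/a
  Product of roots = c/a

Here a = 2, b = -5, c = -6
Sum = -(-5)/2 = 5/2
Product = -6/2 = -3

Sum = 5/2


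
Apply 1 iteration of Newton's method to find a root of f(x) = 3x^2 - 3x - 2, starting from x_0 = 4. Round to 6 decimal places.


Newton's method: x_(n+1) = x_n - f(x_n)/f'(x_n)
f(x) = 3x^2 - 3x - 2
f'(x) = 6x - 3

Iteration 1:
  f(4.000000) = 34.000000
  f'(4.000000) = 21.000000
  x_1 = 4.000000 - (34.000000)/(21.000000) = 2.380952

x_1 = 2.380952


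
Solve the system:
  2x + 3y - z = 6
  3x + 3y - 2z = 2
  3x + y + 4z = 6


Using Cramer's rule. Expand each determinant along the first row.
D  = 2*[3*4 - (-2)*1] - 3*[3*4 - (-2)*3] + (-1)*[3*1 - 3*3]
  = 2*(14) - 3*(18) + (-1)*(-6) = -20
Dx = 6*[3*4 - (-2)*1] - 3*[2*4 - (-2)*6] + (-1)*[2*1 - 3*6]
  = 6*(14) - 3*(20) + (-1)*(-16) = 40
Dy = 2*[2*4 - (-2)*6] - 6*[3*4 - (-2)*3] + (-1)*[3*6 - 2*3]
  = 2*(20) - 6*(18) + (-1)*(12) = -80
Dz = 2*[3*6 - 2*1] - 3*[3*6 - 2*3] + 6*[3*1 - 3*3]
  = 2*(16) - 3*(12) + 6*(-6) = -40
x = Dx/D = 40/-20 = -2, y = Dy/D = -80/-20 = 4, z = Dz/D = -40/-20 = 2
Check eq1: (2)(-2) + (3)(4) + (-1)(2) = 6 = 6 ✓
Check eq2: (3)(-2) + (3)(4) + (-2)(2) = 2 = 2 ✓
Check eq3: (3)(-2) + (1)(4) + (4)(2) = 6 = 6 ✓

x = -2, y = 4, z = 2


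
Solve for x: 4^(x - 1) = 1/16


Express both sides with the same base.
1/16 = 4^(-2)
Since the bases match, equate exponents: x - 1 = -2
So x = -2 - (-1) = -1

x = -1


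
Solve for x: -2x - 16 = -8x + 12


Starting with: -2x - 16 = -8x + 12
Move all x terms to left: (-2 + 8)x = 12 + 16
Simplify: 6x = 28
Divide both sides by 6: x = 14/3

x = 14/3


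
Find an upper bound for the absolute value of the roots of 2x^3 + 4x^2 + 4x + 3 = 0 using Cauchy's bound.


Cauchy's bound: all roots r satisfy |r| <= 1 + max(|a_i/a_n|) for i = 0,...,n-1
where a_n is the leading coefficient.

Coefficients: [2, 4, 4, 3]
Leading coefficient a_n = 2
Ratios |a_i/a_n|: 2, 2, 3/2
Maximum ratio: 2
Cauchy's bound: |r| <= 1 + 2 = 3

Upper bound = 3


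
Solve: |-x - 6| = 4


An absolute value equation |expr| = 4 gives two cases:
Case 1: -x - 6 = 4
  -x = 10, so x = -10
Case 2: -x - 6 = -4
  -x = 2, so x = -2

x = -10, x = -2


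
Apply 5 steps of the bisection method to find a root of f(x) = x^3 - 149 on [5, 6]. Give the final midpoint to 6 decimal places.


f(x) = x^3 - 149
f(5) = -24 < 0
f(6) = 67 > 0

Step 1: midpoint = (5.000000 + 6.000000)/2 = 5.500000
  f(5.500000) = 17.375000
  f(mid) > 0, so root is in [5.000000, 5.500000]

Step 2: midpoint = (5.000000 + 5.500000)/2 = 5.250000
  f(5.250000) = -4.296875
  f(mid) < 0, so root is in [5.250000, 5.500000]

Step 3: midpoint = (5.250000 + 5.500000)/2 = 5.375000
  f(5.375000) = 6.287109
  f(mid) > 0, so root is in [5.250000, 5.375000]

Step 4: midpoint = (5.250000 + 5.375000)/2 = 5.312500
  f(5.312500) = 0.932861
  f(mid) > 0, so root is in [5.250000, 5.312500]

Step 5: midpoint = (5.250000 + 5.312500)/2 = 5.281250
  f(5.281250) = -1.697479
  f(mid) < 0, so root is in [5.281250, 5.312500]

midpoint = 5.281250


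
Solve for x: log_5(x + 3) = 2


Convert to exponential form: x + 3 = 5^2 = 25
x = 25 - 3 = 22
Check: log_5(22 + 3) = log_5(25) = log_5(25) = 2 ✓

x = 22


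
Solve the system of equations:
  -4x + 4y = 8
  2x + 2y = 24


Using Cramer's rule:
Determinant D = (-4)(2) - (2)(4) = -8 - 8 = -16
Dx = (8)(2) - (24)(4) = 16 - 96 = -80
Dy = (-4)(24) - (2)(8) = -96 - 16 = -112
x = Dx/D = -80/-16 = 5
y = Dy/D = -112/-16 = 7

x = 5, y = 7


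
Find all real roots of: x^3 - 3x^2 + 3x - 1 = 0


Let p(x) = x^3 - 3x^2 + 3x - 1. By the rational root theorem (leading coefficient 1), any rational root is an integer divisor of 1: try ±1, ±2, ... in turn.
Test x = 1: value = 0 ✓, so (x - 1) is a factor.
Synthetic division by (x - 1): bring down 1; 1(1) - 3 = -2; (-2)(1) + 3 = 1; 1(1) - 1 = 0 → quotient x^2 - 2x + 1, remainder 0.
Solve the quadratic x^2 - 2x + 1 = 0: discriminant = (-2)^2 - 4(1)(1) = 4 - 4 = 0.
Discriminant = 0, so a double root: x = 2/2 = 1.

x = 1 (multiplicity 3)


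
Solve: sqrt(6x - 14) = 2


Square both sides: 6x - 14 = 2^2 = 4
6x = 4 + 14 = 18
x = 3
Check: sqrt(6*3 - 14) = sqrt(4) = 2 ✓

x = 3


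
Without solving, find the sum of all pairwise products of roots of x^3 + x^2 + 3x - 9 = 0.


By Vieta's formulas for x^3 + bx^2 + cx + d = 0:
  r1 + r2 + r3 = -b/a = -1
  r1*r2 + r1*r3 + r2*r3 = c/a = 3
  r1*r2*r3 = -d/a = 9


Sum of pairwise products = 3


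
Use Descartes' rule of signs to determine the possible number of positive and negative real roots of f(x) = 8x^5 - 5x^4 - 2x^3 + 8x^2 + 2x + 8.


Descartes' rule of signs:

For positive roots, count sign changes in f(x) = 8x^5 - 5x^4 - 2x^3 + 8x^2 + 2x + 8:
Signs of coefficients: +, -, -, +, +, +
Number of sign changes: 2
Possible positive real roots: 2, 0

For negative roots, examine f(-x) = -8x^5 - 5x^4 + 2x^3 + 8x^2 - 2x + 8:
Signs of coefficients: -, -, +, +, -, +
Number of sign changes: 3
Possible negative real roots: 3, 1

Positive roots: 2 or 0; Negative roots: 3 or 1


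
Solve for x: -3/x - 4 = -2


Subtract -4 from both sides: -3/x = 2
Multiply both sides by x: -3 = 2 * x
Divide by 2: x = -3/2

x = -3/2


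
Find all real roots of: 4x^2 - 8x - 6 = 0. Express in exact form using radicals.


Using the quadratic formula: x = (-b ± sqrt(b^2 - 4ac)) / (2a)
Here a = 4, b = -8, c = -6
Discriminant = b^2 - 4ac = (-8)^2 - 4(4)(-6) = 64 + 96 = 160
Since discriminant = 160 > 0, there are two real roots.
x = (8 ± 4*sqrt(10)) / 8
Simplifying: x = (2 ± sqrt(10)) / 2
Numerically: x ≈ 2.5811 or x ≈ -0.5811

x = (2 + sqrt(10)) / 2 or x = (2 - sqrt(10)) / 2


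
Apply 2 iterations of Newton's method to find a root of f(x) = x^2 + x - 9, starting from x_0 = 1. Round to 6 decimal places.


Newton's method: x_(n+1) = x_n - f(x_n)/f'(x_n)
f(x) = x^2 + x - 9
f'(x) = 2x + 1

Iteration 1:
  f(1.000000) = -7.000000
  f'(1.000000) = 3.000000
  x_1 = 1.000000 - (-7.000000)/(3.000000) = 3.333333

Iteration 2:
  f(3.333333) = 5.444444
  f'(3.333333) = 7.666667
  x_2 = 3.333333 - (5.444444)/(7.666667) = 2.623188

x_2 = 2.623188


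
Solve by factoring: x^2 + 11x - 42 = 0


We need two numbers that multiply to -42 and add to 11.
Those numbers are -3 and 14 (since (-3) * 14 = -42 and (-3) + 14 = 11).
So x^2 + 11x - 42 = (x - 3)(x + 14) = 0
Setting each factor to zero: x = 3 or x = -14

x = -14, x = 3


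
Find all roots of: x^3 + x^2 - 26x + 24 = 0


Let p(x) = x^3 + x^2 - 26x + 24. By the rational root theorem (leading coefficient 1), any rational root is an integer divisor of 24: try ±1, ±2, ... in turn.
Test x = 1: value = 0 ✓, so (x - 1) is a factor.
Synthetic division by (x - 1): bring down 1; 1(1) + 1 = 2; 2(1) - 26 = -24; (-24)(1) + 24 = 0 → quotient x^2 + 2x - 24, remainder 0.
Solve the quadratic x^2 + 2x - 24 = 0: discriminant = 2^2 - 4(1)(-24) = 4 + 96 = 100.
sqrt(100) = 10, so x = (-2 ± 10)/2: x = 4 or x = -6.
Collecting all roots found:

x = -6, x = 1, x = 4


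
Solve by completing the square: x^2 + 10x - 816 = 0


Start: x^2 + 10x - 816 = 0
Move constant: x^2 + 10x = 816
Half of 10 is 5, squared is 25
Add 25 to both sides: x^2 + 10x + 25 = 841
(x + 5)^2 = 841
x + 5 = ±29
x = -5 + 29 = 24 or x = -5 - 29 = -34

x = -34, x = 24


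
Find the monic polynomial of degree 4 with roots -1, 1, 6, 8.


A monic polynomial with roots -1, 1, 6, 8 is:
p(x) = (x + 1)(x - 1)(x - 6)(x - 8)
After multiplying by (x + 1): x + 1
After multiplying by (x - 1): x^2 - 1
After multiplying by (x - 6): x^3 - 6x^2 - x + 6
After multiplying by (x - 8): x^4 - 14x^3 + 47x^2 + 14x - 48

x^4 - 14x^3 + 47x^2 + 14x - 48


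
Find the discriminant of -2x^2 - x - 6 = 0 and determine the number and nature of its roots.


For ax^2 + bx + c = 0, discriminant D = b^2 - 4ac
Here a = -2, b = -1, c = -6
D = (-1)^2 - 4(-2)(-6) = 1 - 48 = -47

D = -47 < 0
The equation has no real roots (2 complex conjugate roots).

Discriminant = -47, no real roots (2 complex conjugate roots)


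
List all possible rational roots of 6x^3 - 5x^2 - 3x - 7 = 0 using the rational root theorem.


Rational root theorem: possible roots are ±p/q where:
  p divides the constant term (-7): p ∈ {1, 7}
  q divides the leading coefficient (6): q ∈ {1, 2, 3, 6}

All possible rational roots: -7, -7/2, -7/3, -7/6, -1, -1/2, -1/3, -1/6, 1/6, 1/3, 1/2, 1, 7/6, 7/3, 7/2, 7

-7, -7/2, -7/3, -7/6, -1, -1/2, -1/3, -1/6, 1/6, 1/3, 1/2, 1, 7/6, 7/3, 7/2, 7


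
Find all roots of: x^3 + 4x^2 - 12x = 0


The constant term is 0, so x = 0 is a root. Factor out x:
  x^2 + 4x - 12 = 0
Solve the quadratic x^2 + 4x - 12 = 0: discriminant = 4^2 - 4(1)(-12) = 16 + 48 = 64.
sqrt(64) = 8, so x = (-4 ± 8)/2: x = 2 or x = -6.
Collecting all roots found:

x = -6, x = 0, x = 2


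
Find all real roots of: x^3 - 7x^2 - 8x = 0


The constant term is 0, so x = 0 is a root. Factor out x:
  x(x^2 - 7x - 8) = 0
Solve the quadratic x^2 - 7x - 8 = 0: discriminant = (-7)^2 - 4(1)(-8) = 49 + 32 = 81.
sqrt(81) = 9, so x = (7 ± 9)/2: x = 8 or x = -1.

x = -1, x = 0, x = 8


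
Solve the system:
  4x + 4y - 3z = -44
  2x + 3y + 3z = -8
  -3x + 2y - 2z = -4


Using Cramer's rule. Expand each determinant along the first row.
D  = 4*[3*(-2) - 3*2] - 4*[2*(-2) - 3*(-3)] + (-3)*[2*2 - 3*(-3)]
  = 4*(-12) - 4*(5) + (-3)*(13) = -107
Dx = (-44)*[3*(-2) - 3*2] - 4*[(-8)*(-2) - 3*(-4)] + (-3)*[(-8)*2 - 3*(-4)]
  = (-44)*(-12) - 4*(28) + (-3)*(-4) = 428
Dy = 4*[(-8)*(-2) - 3*(-4)] - (-44)*[2*(-2) - 3*(-3)] + (-3)*[2*(-4) - (-8)*(-3)]
  = 4*(28) - (-44)*(5) + (-3)*(-32) = 428
Dz = 4*[3*(-4) - (-8)*2] - 4*[2*(-4) - (-8)*(-3)] + (-44)*[2*2 - 3*(-3)]
  = 4*(4) - 4*(-32) + (-44)*(13) = -428
x = Dx/D = 428/-107 = -4, y = Dy/D = 428/-107 = -4, z = Dz/D = -428/-107 = 4
Check eq1: (4)(-4) + (4)(-4) + (-3)(4) = -44 = -44 ✓
Check eq2: (2)(-4) + (3)(-4) + (3)(4) = -8 = -8 ✓
Check eq3: (-3)(-4) + (2)(-4) + (-2)(4) = -4 = -4 ✓

x = -4, y = -4, z = 4


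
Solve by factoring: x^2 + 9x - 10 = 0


We need two numbers that multiply to -10 and add to 9.
Those numbers are -1 and 10 (since (-1) * 10 = -10 and (-1) + 10 = 9).
So x^2 + 9x - 10 = (x - 1)(x + 10) = 0
Setting each factor to zero: x = 1 or x = -10

x = -10, x = 1


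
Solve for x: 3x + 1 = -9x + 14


Starting with: 3x + 1 = -9x + 14
Move all x terms to left: (3 + 9)x = 14 - 1
Simplify: 12x = 13
Divide both sides by 12: x = 13/12

x = 13/12


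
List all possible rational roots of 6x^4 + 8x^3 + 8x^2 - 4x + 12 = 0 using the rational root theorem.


Rational root theorem: possible roots are ±p/q where:
  p divides the constant term (12): p ∈ {1, 2, 3, 4, 6, 12}
  q divides the leading coefficient (6): q ∈ {1, 2, 3, 6}

All possible rational roots: -12, -6, -4, -3, -2, -3/2, -4/3, -1, -2/3, -1/2, -1/3, -1/6, 1/6, 1/3, 1/2, 2/3, 1, 4/3, 3/2, 2, 3, 4, 6, 12

-12, -6, -4, -3, -2, -3/2, -4/3, -1, -2/3, -1/2, -1/3, -1/6, 1/6, 1/3, 1/2, 2/3, 1, 4/3, 3/2, 2, 3, 4, 6, 12


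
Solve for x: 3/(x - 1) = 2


Multiply both sides by (x - 1): 3 = 2(x - 1)
Distribute: 3 = 2x - 2
2x = 3 + 2 = 5
x = 5/2

x = 5/2


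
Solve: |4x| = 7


An absolute value equation |expr| = 7 gives two cases:
Case 1: 4x = 7
  4x = 7, so x = 7/4
Case 2: 4x = -7
  4x = -7, so x = -7/4

x = -7/4, x = 7/4


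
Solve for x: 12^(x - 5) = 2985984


Express both sides with the same base.
2985984 = 12^6
Since the bases match, equate exponents: x - 5 = 6
So x = 6 - (-5) = 11

x = 11


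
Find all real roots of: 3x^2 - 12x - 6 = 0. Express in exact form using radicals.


Using the quadratic formula: x = (-b ± sqrt(b^2 - 4ac)) / (2a)
Here a = 3, b = -12, c = -6
Discriminant = b^2 - 4ac = (-12)^2 - 4(3)(-6) = 144 + 72 = 216
Since discriminant = 216 > 0, there are two real roots.
x = (12 ± 6*sqrt(6)) / 6
Simplifying: x = 2 ± sqrt(6)
Numerically: x ≈ 4.4495 or x ≈ -0.4495

x = 2 + sqrt(6) or x = 2 - sqrt(6)


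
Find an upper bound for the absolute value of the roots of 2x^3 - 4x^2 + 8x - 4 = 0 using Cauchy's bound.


Cauchy's bound: all roots r satisfy |r| <= 1 + max(|a_i/a_n|) for i = 0,...,n-1
where a_n is the leading coefficient.

Coefficients: [2, -4, 8, -4]
Leading coefficient a_n = 2
Ratios |a_i/a_n|: 2, 4, 2
Maximum ratio: 4
Cauchy's bound: |r| <= 1 + 4 = 5

Upper bound = 5


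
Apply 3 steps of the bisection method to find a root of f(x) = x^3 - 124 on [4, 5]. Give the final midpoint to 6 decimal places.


f(x) = x^3 - 124
f(4) = -60 < 0
f(5) = 1 > 0

Step 1: midpoint = (4.000000 + 5.000000)/2 = 4.500000
  f(4.500000) = -32.875000
  f(mid) < 0, so root is in [4.500000, 5.000000]

Step 2: midpoint = (4.500000 + 5.000000)/2 = 4.750000
  f(4.750000) = -16.828125
  f(mid) < 0, so root is in [4.750000, 5.000000]

Step 3: midpoint = (4.750000 + 5.000000)/2 = 4.875000
  f(4.875000) = -8.142578
  f(mid) < 0, so root is in [4.875000, 5.000000]

midpoint = 4.875000


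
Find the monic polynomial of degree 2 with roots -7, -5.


A monic polynomial with roots -7, -5 is:
p(x) = (x + 7)(x + 5)
After multiplying by (x + 7): x + 7
After multiplying by (x + 5): x^2 + 12x + 35

x^2 + 12x + 35


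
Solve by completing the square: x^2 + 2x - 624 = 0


Start: x^2 + 2x - 624 = 0
Move constant: x^2 + 2x = 624
Half of 2 is 1, squared is 1
Add 1 to both sides: x^2 + 2x + 1 = 625
(x + 1)^2 = 625
x + 1 = ±25
x = -1 + 25 = 24 or x = -1 - 25 = -26

x = -26, x = 24


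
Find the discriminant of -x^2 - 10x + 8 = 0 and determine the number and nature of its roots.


For ax^2 + bx + c = 0, discriminant D = b^2 - 4ac
Here a = -1, b = -10, c = 8
D = (-10)^2 - 4(-1)(8) = 100 + 32 = 132

D = 132 > 0 but not a perfect square
The equation has 2 distinct real irrational roots.

Discriminant = 132, 2 distinct real irrational roots


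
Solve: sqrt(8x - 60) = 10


Square both sides: 8x - 60 = 10^2 = 100
8x = 100 + 60 = 160
x = 20
Check: sqrt(8*20 - 60) = sqrt(100) = 10 ✓

x = 20


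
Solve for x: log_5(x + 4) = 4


Convert to exponential form: x + 4 = 5^4 = 625
x = 625 - 4 = 621
Check: log_5(621 + 4) = log_5(625) = log_5(625) = 4 ✓

x = 621


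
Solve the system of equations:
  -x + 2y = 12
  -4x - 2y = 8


Using Cramer's rule:
Determinant D = (-1)(-2) - (-4)(2) = 2 + 8 = 10
Dx = (12)(-2) - (8)(2) = -24 - 16 = -40
Dy = (-1)(8) - (-4)(12) = -8 + 48 = 40
x = Dx/D = -40/10 = -4
y = Dy/D = 40/10 = 4

x = -4, y = 4


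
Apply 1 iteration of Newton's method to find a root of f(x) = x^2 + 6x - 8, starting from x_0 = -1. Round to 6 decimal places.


Newton's method: x_(n+1) = x_n - f(x_n)/f'(x_n)
f(x) = x^2 + 6x - 8
f'(x) = 2x + 6

Iteration 1:
  f(-1.000000) = -13.000000
  f'(-1.000000) = 4.000000
  x_1 = -1.000000 - (-13.000000)/(4.000000) = 2.250000

x_1 = 2.250000


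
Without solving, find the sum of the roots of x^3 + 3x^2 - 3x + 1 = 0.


By Vieta's formulas for x^3 + bx^2 + cx + d = 0:
  r1 + r2 + r3 = -b/a = -3
  r1*r2 + r1*r3 + r2*r3 = c/a = -3
  r1*r2*r3 = -d/a = -1


Sum = -3


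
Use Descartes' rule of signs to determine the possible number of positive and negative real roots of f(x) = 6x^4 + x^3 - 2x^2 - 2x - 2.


Descartes' rule of signs:

For positive roots, count sign changes in f(x) = 6x^4 + x^3 - 2x^2 - 2x - 2:
Signs of coefficients: +, +, -, -, -
Number of sign changes: 1
Possible positive real roots: 1

For negative roots, examine f(-x) = 6x^4 - x^3 - 2x^2 + 2x - 2:
Signs of coefficients: +, -, -, +, -
Number of sign changes: 3
Possible negative real roots: 3, 1

Positive roots: 1; Negative roots: 3 or 1


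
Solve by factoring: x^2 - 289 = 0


We need two numbers that multiply to -289 and add to 0.
Those numbers are -17 and 17 (since (-17) * 17 = -289 and (-17) + 17 = 0).
So x^2 - 289 = (x - 17)(x + 17) = 0
Setting each factor to zero: x = 17 or x = -17

x = -17, x = 17


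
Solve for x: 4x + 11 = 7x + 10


Starting with: 4x + 11 = 7x + 10
Move all x terms to left: (4 - 7)x = 10 - 11
Simplify: -3x = -1
Divide both sides by -3: x = 1/3

x = 1/3


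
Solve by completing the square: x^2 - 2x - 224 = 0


Start: x^2 - 2x - 224 = 0
Move constant: x^2 - 2x = 224
Half of -2 is -1, squared is 1
Add 1 to both sides: x^2 - 2x + 1 = 225
(x - 1)^2 = 225
x - 1 = ±15
x = 1 + 15 = 16 or x = 1 - 15 = -14

x = -14, x = 16
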